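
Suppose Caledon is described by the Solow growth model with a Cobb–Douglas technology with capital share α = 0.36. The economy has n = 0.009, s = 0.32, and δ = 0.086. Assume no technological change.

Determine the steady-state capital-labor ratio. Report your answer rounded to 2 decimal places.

k* ≈ 6.67

In steady state, investment equals break-even investment: s·k^α = (n + δ)·k.
Dividing both sides by k: k^(1−α) = s / (n + δ).
k^0.64 = 0.32 / (0.009 + 0.086) = 0.32 / 0.095 = 3.3684
k* = 3.3684^(1/0.64) ≈ 6.6696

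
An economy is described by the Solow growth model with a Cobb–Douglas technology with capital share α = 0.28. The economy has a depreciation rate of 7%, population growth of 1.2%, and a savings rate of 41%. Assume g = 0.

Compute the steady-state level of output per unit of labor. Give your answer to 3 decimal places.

y* ≈ 1.870

At the steady state, Δk = 0, so s·k^α = (n + δ)·k.
Dividing both sides by k: k^(1−α) = s / (n + δ).
k^0.72 = 0.41 / (0.012 + 0.070) = 0.41 / 0.082 = 5.0000
k* = 5.0000^(1/0.72) ≈ 9.3496
y* = (k*)^α = 9.3496^0.28 ≈ 1.8699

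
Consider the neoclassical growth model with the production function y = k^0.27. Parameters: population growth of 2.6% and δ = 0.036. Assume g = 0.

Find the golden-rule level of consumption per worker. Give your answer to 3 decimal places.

c_gold ≈ 1.258

At the golden rule, f'(k) = n + δ, so α·k^(α−1) = n + δ and k_gold = (α/(n + δ))^(1/(1−α)).
k_gold = (0.27/0.062)^(1/0.73) = 4.3548^1.3699 ≈ 7.5045
c_gold = f(k_gold) − (n + δ)·k_gold = 1.7232 − 0.062×7.5045 ≈ 1.2579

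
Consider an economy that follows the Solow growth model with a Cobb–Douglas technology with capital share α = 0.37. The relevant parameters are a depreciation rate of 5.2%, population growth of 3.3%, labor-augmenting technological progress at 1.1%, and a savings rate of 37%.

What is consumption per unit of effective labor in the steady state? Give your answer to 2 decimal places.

At the steady state, Δk = 0, so s·k^α = (n + g + δ)·k.
Dividing both sides by k: k^(1−α) = s / (n + g + δ).
k^0.63 = 0.37 / (0.033 + 0.011 + 0.052) = 0.37 / 0.096 = 3.8542
k* = 3.8542^(1/0.63) ≈ 8.5124
y* = (k*)^α = 8.5124^0.37 ≈ 2.2086
c* = (1 − s)·y* = (1 − 0.37) × 2.2086 ≈ 1.3914

c* = 1.39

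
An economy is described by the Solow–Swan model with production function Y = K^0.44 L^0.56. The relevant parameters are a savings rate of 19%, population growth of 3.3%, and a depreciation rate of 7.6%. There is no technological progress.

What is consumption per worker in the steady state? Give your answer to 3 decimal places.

At the steady state, Δk = 0, so s·k^α = (n + δ)·k.
Rearranging, k^(1−α) = s / (n + δ).
k^0.56 = 0.19 / (0.033 + 0.076) = 0.19 / 0.109 = 1.7431
k* = 1.7431^(1/0.56) ≈ 2.6973
y* = (k*)^α = 2.6973^0.44 ≈ 1.5474
c* = (1 − s)·y* = (1 − 0.19) × 1.5474 ≈ 1.2534

c* ≈ 1.253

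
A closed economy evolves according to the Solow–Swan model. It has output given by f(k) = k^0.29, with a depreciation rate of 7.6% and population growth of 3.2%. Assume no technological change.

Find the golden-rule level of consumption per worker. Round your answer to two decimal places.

c_gold ≈ 1.06

At the golden rule, f'(k) = n + δ, so α·k^(α−1) = n + δ and k_gold = (α/(n + δ))^(1/(1−α)).
k_gold = (0.29/0.108)^(1/0.71) = 2.6852^1.4085 ≈ 4.0199
c_gold = f(k_gold) − (n + δ)·k_gold = 1.4970 − 0.108×4.0199 ≈ 1.0629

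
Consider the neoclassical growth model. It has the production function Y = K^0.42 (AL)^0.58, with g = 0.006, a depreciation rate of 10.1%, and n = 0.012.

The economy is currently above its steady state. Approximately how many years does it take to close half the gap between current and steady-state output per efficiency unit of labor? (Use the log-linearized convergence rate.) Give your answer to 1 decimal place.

Near the steady state the convergence rate is λ = (1 − α)(n + g + δ).
λ = (1 − 0.42) × 0.119 = 0.58 × 0.119 = 0.06902
Half-life = ln 2 / λ = 0.6931 / 0.06902 ≈ 10.04 years

t_½ ≈ 10.0 years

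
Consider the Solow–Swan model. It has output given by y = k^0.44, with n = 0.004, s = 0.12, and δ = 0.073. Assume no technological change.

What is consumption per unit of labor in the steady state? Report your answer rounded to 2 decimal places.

c* = 1.25

At the steady state, Δk = 0, so s·k^α = (n + δ)·k.
Rearranging, k^(1−α) = s / (n + δ).
k^0.56 = 0.12 / (0.004 + 0.073) = 0.12 / 0.077 = 1.5584
k* = 1.5584^(1/0.56) ≈ 2.2084
y* = (k*)^α = 2.2084^0.44 ≈ 1.4171
c* = (1 − s)·y* = (1 − 0.12) × 1.4171 ≈ 1.2470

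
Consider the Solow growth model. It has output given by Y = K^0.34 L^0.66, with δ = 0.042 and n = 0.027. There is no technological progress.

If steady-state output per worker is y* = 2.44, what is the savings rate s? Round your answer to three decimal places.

s ≈ 0.390

At the steady state, Δk = 0, so s·k^α = (n + δ)·k.
Since y* = [s/(n + δ)]^(α/(1−α)), we have s/(n + δ) = (y*)^((1−α)/α) = 2.44^1.9412 = 5.6494.
Therefore s = 5.6494 × (n + δ) = 5.6494 × 0.069 = 0.3898.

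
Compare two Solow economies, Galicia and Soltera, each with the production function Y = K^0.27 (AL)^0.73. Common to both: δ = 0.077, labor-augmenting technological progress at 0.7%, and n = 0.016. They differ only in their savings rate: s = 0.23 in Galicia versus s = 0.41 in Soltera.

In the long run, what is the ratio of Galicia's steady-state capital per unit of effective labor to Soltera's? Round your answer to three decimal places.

Steady-state k* = [s/(n + g + δ)]^(1/(1−α)), so the ratio is [ (s_G/(n + g + δ)_G) / (s_S/(n + g + δ)_S) ]^1.3699.
s_G/(n + g + δ)_G = 0.23/0.100 = 2.3000; s_S/(n + g + δ)_S = 0.41/0.100 = 4.1000.
Ratio = (2.3000/4.1000)^1.3699 = 0.5610^1.3699 ≈ 0.4530

k*_G / k*_S ≈ 0.453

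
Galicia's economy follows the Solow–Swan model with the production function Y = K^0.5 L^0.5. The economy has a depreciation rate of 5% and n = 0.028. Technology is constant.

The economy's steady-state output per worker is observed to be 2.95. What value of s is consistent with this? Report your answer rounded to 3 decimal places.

At the steady state, Δk = 0, so s·k^α = (n + δ)·k.
Since y* = [s/(n + δ)]^(α/(1−α)), we have s/(n + δ) = (y*)^((1−α)/α) = 2.95^1 = 2.9500.
Therefore s = 2.9500 × (n + δ) = 2.9500 × 0.078 = 0.2301.

s ≈ 0.230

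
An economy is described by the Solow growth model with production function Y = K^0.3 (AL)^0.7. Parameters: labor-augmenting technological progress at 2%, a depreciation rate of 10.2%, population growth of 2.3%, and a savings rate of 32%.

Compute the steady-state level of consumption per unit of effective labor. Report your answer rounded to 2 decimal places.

In steady state, investment equals break-even investment: s·k^α = (n + g + δ)·k.
Dividing both sides by k: k^(1−α) = s / (n + g + δ).
k^0.7 = 0.32 / (0.023 + 0.020 + 0.102) = 0.32 / 0.145 = 2.2069
k* = 2.2069^(1/0.7) ≈ 3.0983
y* = (k*)^α = 3.0983^0.3 ≈ 1.4039
c* = (1 − s)·y* = (1 − 0.32) × 1.4039 ≈ 0.9547

c* = 0.95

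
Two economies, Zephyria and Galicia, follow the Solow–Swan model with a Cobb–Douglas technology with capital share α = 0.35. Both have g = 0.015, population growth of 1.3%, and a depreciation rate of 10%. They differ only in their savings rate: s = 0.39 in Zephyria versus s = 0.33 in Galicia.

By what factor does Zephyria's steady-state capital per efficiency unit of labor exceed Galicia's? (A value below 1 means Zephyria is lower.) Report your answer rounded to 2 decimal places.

Steady-state k* = [s/(n + g + δ)]^(1/(1−α)), so the ratio is [ (s_Z/(n + g + δ)_Z) / (s_G/(n + g + δ)_G) ]^1.5385.
s_Z/(n + g + δ)_Z = 0.39/0.128 = 3.0469; s_G/(n + g + δ)_G = 0.33/0.128 = 2.5781.
Ratio = (3.0469/2.5781)^1.5385 = 1.1818^1.5385 ≈ 1.2930

k*_Z / k*_G ≈ 1.29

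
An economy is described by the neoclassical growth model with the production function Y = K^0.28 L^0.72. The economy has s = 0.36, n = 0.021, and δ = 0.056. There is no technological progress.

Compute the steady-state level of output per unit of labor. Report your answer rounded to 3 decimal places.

y* ≈ 1.822

At the steady state, Δk = 0, so s·k^α = (n + δ)·k.
Rearranging, k^(1−α) = s / (n + δ).
k^0.72 = 0.36 / (0.021 + 0.056) = 0.36 / 0.077 = 4.6753
k* = 4.6753^(1/0.72) ≈ 8.5171
y* = (k*)^α = 8.5171^0.28 ≈ 1.8217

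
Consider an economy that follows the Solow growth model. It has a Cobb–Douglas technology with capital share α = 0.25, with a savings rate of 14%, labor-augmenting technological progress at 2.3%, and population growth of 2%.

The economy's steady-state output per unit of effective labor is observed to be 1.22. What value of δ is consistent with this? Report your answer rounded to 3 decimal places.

δ ≈ 0.034

At the steady state, Δk = 0, so s·k^α = (n + g + δ)·k.
Since y* = [s/(n + g + δ)]^(α/(1−α)), we have s/(n + g + δ) = (y*)^((1−α)/α) = 1.22^3 = 1.8158.
Therefore n + g + δ = s / 1.8158 = 0.14 / 1.8158 = 0.0771, so δ = 0.0771 − 0.043 = 0.0341.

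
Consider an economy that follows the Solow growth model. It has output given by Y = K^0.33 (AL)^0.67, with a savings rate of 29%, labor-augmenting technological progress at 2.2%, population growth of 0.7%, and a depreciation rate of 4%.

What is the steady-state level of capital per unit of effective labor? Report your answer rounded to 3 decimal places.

Steady state requires s·f(k) = (n + g + δ)·k, i.e. s·k^α = (n + g + δ)·k.
Rearranging, k^(1−α) = s / (n + g + δ).
k^0.67 = 0.29 / (0.007 + 0.022 + 0.040) = 0.29 / 0.069 = 4.2029
k* = 4.2029^(1/0.67) ≈ 8.5245

k* = 8.525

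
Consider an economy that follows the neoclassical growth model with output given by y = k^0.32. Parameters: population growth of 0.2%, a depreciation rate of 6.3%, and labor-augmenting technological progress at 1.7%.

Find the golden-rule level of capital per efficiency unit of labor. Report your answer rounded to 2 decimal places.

k_gold ≈ 7.41

The golden rule sets f'(k) = n + g + δ, i.e. α·k^(α−1) = n + g + δ.
So k^(1−α) = α / (n + g + δ) = 0.32 / 0.082 = 3.9024.
k_gold = 3.9024^(1/0.68) ≈ 7.4064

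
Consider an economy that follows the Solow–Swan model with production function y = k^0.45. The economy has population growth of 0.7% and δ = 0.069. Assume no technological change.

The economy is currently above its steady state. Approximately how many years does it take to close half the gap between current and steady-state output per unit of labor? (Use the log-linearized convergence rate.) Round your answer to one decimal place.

Near the steady state the convergence rate is λ = (1 − α)(n + δ).
λ = (1 − 0.45) × 0.076 = 0.55 × 0.076 = 0.0418
Half-life = ln 2 / λ = 0.6931 / 0.0418 ≈ 16.58 years

t_½ ≈ 16.6 years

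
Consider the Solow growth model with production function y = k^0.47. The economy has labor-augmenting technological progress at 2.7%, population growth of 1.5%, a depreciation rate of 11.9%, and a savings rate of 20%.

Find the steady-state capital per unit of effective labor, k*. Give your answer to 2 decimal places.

At the steady state, Δk = 0, so s·k^α = (n + g + δ)·k.
Dividing both sides by k: k^(1−α) = s / (n + g + δ).
k^0.53 = 0.20 / (0.015 + 0.027 + 0.119) = 0.20 / 0.161 = 1.2422
k* = 1.2422^(1/0.53) ≈ 1.5056

k* ≈ 1.51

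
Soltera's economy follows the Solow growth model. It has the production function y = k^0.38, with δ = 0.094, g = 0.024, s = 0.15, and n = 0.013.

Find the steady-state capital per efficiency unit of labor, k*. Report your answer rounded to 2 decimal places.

k* = 1.24

In steady state, investment equals break-even investment: s·k^α = (n + g + δ)·k.
Dividing both sides by k: k^(1−α) = s / (n + g + δ).
k^0.62 = 0.15 / (0.013 + 0.024 + 0.094) = 0.15 / 0.131 = 1.1450
k* = 1.1450^(1/0.62) ≈ 1.2441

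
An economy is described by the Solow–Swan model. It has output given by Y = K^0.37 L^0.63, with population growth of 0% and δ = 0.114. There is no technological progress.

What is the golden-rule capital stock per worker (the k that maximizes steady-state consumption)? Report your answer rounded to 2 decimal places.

k_gold ≈ 6.48

The golden rule sets f'(k) = n + δ, i.e. α·k^(α−1) = n + δ.
So k^(1−α) = α / (n + δ) = 0.37 / 0.114 = 3.2456.
k_gold = 3.2456^(1/0.63) ≈ 6.4801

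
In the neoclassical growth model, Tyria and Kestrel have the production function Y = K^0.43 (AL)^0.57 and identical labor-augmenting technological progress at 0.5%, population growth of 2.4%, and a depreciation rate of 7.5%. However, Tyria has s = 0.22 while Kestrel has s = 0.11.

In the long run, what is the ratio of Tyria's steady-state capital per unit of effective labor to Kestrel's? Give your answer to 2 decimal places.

Steady-state k* = [s/(n + g + δ)]^(1/(1−α)), so the ratio is [ (s_T/(n + g + δ)_T) / (s_K/(n + g + δ)_K) ]^1.7544.
s_T/(n + g + δ)_T = 0.22/0.104 = 2.1154; s_K/(n + g + δ)_K = 0.11/0.104 = 1.0577.
Ratio = (2.1154/1.0577)^1.7544 = 2.0000^1.7544 ≈ 3.3739

ratio ≈ 3.37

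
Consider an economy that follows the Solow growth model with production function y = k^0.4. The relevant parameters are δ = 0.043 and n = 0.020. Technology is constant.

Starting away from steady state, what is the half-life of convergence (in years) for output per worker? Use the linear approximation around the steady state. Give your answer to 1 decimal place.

half-life ≈ 18.3 years

Near the steady state the convergence rate is λ = (1 − α)(n + δ).
λ = (1 − 0.4) × 0.063 = 0.6 × 0.063 = 0.0378
Half-life = ln 2 / λ = 0.6931 / 0.0378 ≈ 18.34 years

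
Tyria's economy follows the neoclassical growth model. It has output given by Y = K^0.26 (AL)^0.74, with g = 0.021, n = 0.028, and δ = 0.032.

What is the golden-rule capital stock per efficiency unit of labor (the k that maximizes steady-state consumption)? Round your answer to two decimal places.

k_gold ≈ 4.84

The golden rule sets f'(k) = n + g + δ, i.e. α·k^(α−1) = n + g + δ.
So k^(1−α) = α / (n + g + δ) = 0.26 / 0.081 = 3.2099.
k_gold = 3.2099^(1/0.74) ≈ 4.8356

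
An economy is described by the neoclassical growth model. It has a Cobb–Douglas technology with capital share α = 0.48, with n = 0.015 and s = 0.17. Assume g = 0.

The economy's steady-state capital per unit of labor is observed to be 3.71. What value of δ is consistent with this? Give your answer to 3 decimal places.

δ ≈ 0.071

Steady state requires s·f(k) = (n + δ)·k, i.e. s·k^α = (n + δ)·k.
So s / (n + δ) = (k*)^(1−α) = 3.71^0.52 = 1.9773.
Therefore n + δ = s / 1.9773 = 0.17 / 1.9773 = 0.0860, so δ = 0.0860 − 0.015 = 0.0710.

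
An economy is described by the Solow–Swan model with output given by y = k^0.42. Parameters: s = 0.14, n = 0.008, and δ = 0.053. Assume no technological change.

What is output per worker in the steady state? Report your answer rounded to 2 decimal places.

At the steady state, Δk = 0, so s·k^α = (n + δ)·k.
Dividing both sides by k: k^(1−α) = s / (n + δ).
k^0.58 = 0.14 / (0.008 + 0.053) = 0.14 / 0.061 = 2.2951
k* = 2.2951^(1/0.58) ≈ 4.1886
y* = (k*)^α = 4.1886^0.42 ≈ 1.8250

y* ≈ 1.83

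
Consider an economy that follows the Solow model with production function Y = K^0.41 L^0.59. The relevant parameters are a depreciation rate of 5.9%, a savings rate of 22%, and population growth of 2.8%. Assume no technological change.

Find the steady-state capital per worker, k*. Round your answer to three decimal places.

k* ≈ 4.818

At the steady state, Δk = 0, so s·k^α = (n + δ)·k.
Dividing both sides by k: k^(1−α) = s / (n + δ).
k^0.59 = 0.22 / (0.028 + 0.059) = 0.22 / 0.087 = 2.5287
k* = 2.5287^(1/0.59) ≈ 4.8181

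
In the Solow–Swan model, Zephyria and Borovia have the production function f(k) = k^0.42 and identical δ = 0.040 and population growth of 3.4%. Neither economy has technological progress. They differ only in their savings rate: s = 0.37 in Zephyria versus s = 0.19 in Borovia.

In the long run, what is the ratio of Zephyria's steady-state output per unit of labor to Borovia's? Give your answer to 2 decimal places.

y*_Z / y*_B ≈ 1.62

Steady-state y* = [s/(n + δ)]^(α/(1−α)), so the ratio is [ (s_Z/(n + δ)_Z) / (s_B/(n + δ)_B) ]^0.7241.
s_Z/(n + δ)_Z = 0.37/0.074 = 5.0000; s_B/(n + δ)_B = 0.19/0.074 = 2.5676.
Ratio = (5.0000/2.5676)^0.7241 = 1.9473^0.7241 ≈ 1.6202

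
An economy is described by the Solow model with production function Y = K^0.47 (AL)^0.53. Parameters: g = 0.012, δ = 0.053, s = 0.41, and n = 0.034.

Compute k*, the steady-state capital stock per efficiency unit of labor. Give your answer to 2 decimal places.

k* = 14.60

Steady state requires s·f(k) = (n + g + δ)·k, i.e. s·k^α = (n + g + δ)·k.
Rearranging, k^(1−α) = s / (n + g + δ).
k^0.53 = 0.41 / (0.034 + 0.012 + 0.053) = 0.41 / 0.099 = 4.1414
k* = 4.1414^(1/0.53) ≈ 14.6025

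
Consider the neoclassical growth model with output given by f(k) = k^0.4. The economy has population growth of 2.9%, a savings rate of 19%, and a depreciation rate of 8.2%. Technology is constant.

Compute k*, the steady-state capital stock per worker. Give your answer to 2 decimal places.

In steady state, investment equals break-even investment: s·k^α = (n + δ)·k.
Rearranging, k^(1−α) = s / (n + δ).
k^0.6 = 0.19 / (0.029 + 0.082) = 0.19 / 0.111 = 1.7117
k* = 1.7117^(1/0.6) ≈ 2.4493

k* = 2.45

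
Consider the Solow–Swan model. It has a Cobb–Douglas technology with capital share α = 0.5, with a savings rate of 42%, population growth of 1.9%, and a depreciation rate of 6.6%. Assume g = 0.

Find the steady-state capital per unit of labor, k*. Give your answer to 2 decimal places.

In steady state, investment equals break-even investment: s·k^α = (n + δ)·k.
Dividing both sides by k: k^(1−α) = s / (n + δ).
k^0.5 = 0.42 / (0.019 + 0.066) = 0.42 / 0.085 = 4.9412
k* = 4.9412^(1/0.5) ≈ 24.4155

k* ≈ 24.42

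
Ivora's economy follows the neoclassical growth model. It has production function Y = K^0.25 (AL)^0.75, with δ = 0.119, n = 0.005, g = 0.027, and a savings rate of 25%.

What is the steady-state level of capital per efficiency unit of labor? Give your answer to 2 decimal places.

k* = 1.96

In steady state, investment equals break-even investment: s·k^α = (n + g + δ)·k.
Dividing both sides by k: k^(1−α) = s / (n + g + δ).
k^0.75 = 0.25 / (0.005 + 0.027 + 0.119) = 0.25 / 0.151 = 1.6556
k* = 1.6556^(1/0.75) ≈ 1.9586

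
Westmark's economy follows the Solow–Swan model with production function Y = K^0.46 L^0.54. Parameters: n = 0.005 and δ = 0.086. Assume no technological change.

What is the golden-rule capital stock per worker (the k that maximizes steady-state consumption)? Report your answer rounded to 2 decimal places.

The golden rule sets f'(k) = n + δ, i.e. α·k^(α−1) = n + δ.
So k^(1−α) = α / (n + δ) = 0.46 / 0.091 = 5.0549.
k_gold = 5.0549^(1/0.54) ≈ 20.0989

k_gold ≈ 20.10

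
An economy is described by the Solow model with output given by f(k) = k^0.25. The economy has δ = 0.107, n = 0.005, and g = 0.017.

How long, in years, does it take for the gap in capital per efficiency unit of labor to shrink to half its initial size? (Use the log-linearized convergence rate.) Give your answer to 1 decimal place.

Near the steady state the convergence rate is λ = (1 − α)(n + g + δ).
λ = (1 − 0.25) × 0.129 = 0.75 × 0.129 = 0.09675
Half-life = ln 2 / λ = 0.6931 / 0.09675 ≈ 7.16 years

t_½ ≈ 7.2 years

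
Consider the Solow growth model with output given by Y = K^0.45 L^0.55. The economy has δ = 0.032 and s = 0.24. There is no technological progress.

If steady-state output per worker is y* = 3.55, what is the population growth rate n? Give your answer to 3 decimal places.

n ≈ 0.019

In steady state, investment equals break-even investment: s·k^α = (n + δ)·k.
Since y* = [s/(n + δ)]^(α/(1−α)), we have s/(n + δ) = (y*)^((1−α)/α) = 3.55^1.2222 = 4.7042.
Therefore n + δ = s / 4.7042 = 0.24 / 4.7042 = 0.0510, so n = 0.0510 − 0.032 = 0.0190.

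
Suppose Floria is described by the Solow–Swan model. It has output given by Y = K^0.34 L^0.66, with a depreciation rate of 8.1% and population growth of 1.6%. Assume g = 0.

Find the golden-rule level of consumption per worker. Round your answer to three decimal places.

c_gold ≈ 1.259

At the golden rule, f'(k) = n + δ, so α·k^(α−1) = n + δ and k_gold = (α/(n + δ))^(1/(1−α)).
k_gold = (0.34/0.097)^(1/0.66) = 3.5052^1.5152 ≈ 6.6888
c_gold = f(k_gold) − (n + δ)·k_gold = 1.9082 − 0.097×6.6888 ≈ 1.2594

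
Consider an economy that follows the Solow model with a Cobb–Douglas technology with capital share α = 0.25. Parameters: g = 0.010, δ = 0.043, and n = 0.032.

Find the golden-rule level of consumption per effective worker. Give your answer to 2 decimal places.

At the golden rule, f'(k) = n + g + δ, so α·k^(α−1) = n + g + δ and k_gold = (α/(n + g + δ))^(1/(1−α)).
k_gold = (0.25/0.085)^(1/0.75) = 2.9412^1.3333 ≈ 4.2139
c_gold = f(k_gold) − (n + g + δ)·k_gold = 1.4328 − 0.085×4.2139 ≈ 1.0746

c_gold ≈ 1.07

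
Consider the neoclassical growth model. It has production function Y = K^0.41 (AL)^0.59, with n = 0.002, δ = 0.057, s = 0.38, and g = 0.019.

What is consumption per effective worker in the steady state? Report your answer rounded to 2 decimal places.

c* ≈ 1.86

Steady state requires s·f(k) = (n + g + δ)·k, i.e. s·k^α = (n + g + δ)·k.
Rearranging, k^(1−α) = s / (n + g + δ).
k^0.59 = 0.38 / (0.002 + 0.019 + 0.057) = 0.38 / 0.078 = 4.8718
k* = 4.8718^(1/0.59) ≈ 14.6412
y* = (k*)^α = 14.6412^0.41 ≈ 3.0053
c* = (1 − s)·y* = (1 − 0.38) × 3.0053 ≈ 1.8633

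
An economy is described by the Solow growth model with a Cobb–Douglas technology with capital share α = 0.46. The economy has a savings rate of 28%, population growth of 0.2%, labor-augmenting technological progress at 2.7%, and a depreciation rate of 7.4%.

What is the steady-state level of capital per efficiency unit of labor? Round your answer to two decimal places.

k* ≈ 6.37

At the steady state, Δk = 0, so s·k^α = (n + g + δ)·k.
Dividing both sides by k: k^(1−α) = s / (n + g + δ).
k^0.54 = 0.28 / (0.002 + 0.027 + 0.074) = 0.28 / 0.103 = 2.7184
k* = 2.7184^(1/0.54) ≈ 6.3721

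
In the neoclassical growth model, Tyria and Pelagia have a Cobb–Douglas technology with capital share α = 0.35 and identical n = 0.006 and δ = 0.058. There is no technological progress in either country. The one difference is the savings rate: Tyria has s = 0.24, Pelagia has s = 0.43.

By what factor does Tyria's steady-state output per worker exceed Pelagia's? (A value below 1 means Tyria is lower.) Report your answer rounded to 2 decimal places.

Steady-state y* = [s/(n + δ)]^(α/(1−α)), so the ratio is [ (s_T/(n + δ)_T) / (s_P/(n + δ)_P) ]^0.5385.
s_T/(n + δ)_T = 0.24/0.064 = 3.7500; s_P/(n + δ)_P = 0.43/0.064 = 6.7188.
Ratio = (3.7500/6.7188)^0.5385 = 0.5581^0.5385 ≈ 0.7305

ratio ≈ 0.73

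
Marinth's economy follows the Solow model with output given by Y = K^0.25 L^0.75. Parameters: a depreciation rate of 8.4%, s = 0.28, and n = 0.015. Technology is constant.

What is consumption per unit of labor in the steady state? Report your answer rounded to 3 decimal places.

c* ≈ 1.018

Steady state requires s·f(k) = (n + δ)·k, i.e. s·k^α = (n + δ)·k.
Rearranging, k^(1−α) = s / (n + δ).
k^0.75 = 0.28 / (0.015 + 0.084) = 0.28 / 0.099 = 2.8283
k* = 2.8283^(1/0.75) ≈ 3.9998
y* = (k*)^α = 3.9998^0.25 ≈ 1.4142
c* = (1 − s)·y* = (1 − 0.28) × 1.4142 ≈ 1.0182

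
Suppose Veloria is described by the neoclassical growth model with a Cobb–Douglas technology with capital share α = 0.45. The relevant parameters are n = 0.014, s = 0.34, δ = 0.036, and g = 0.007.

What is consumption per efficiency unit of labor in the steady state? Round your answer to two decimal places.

Steady state requires s·f(k) = (n + g + δ)·k, i.e. s·k^α = (n + g + δ)·k.
Rearranging, k^(1−α) = s / (n + g + δ).
k^0.55 = 0.34 / (0.014 + 0.007 + 0.036) = 0.34 / 0.057 = 5.9649
k* = 5.9649^(1/0.55) ≈ 25.7151
y* = (k*)^α = 25.7151^0.45 ≈ 4.3111
c* = (1 − s)·y* = (1 − 0.34) × 4.3111 ≈ 2.8453

c* ≈ 2.85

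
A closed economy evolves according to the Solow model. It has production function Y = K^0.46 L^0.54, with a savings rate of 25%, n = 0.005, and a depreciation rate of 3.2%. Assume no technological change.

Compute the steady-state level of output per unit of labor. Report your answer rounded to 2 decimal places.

Steady state requires s·f(k) = (n + δ)·k, i.e. s·k^α = (n + δ)·k.
Rearranging, k^(1−α) = s / (n + δ).
k^0.54 = 0.25 / (0.005 + 0.032) = 0.25 / 0.037 = 6.7568
k* = 6.7568^(1/0.54) ≈ 34.3999
y* = (k*)^α = 34.3999^0.46 ≈ 5.0912

y* ≈ 5.09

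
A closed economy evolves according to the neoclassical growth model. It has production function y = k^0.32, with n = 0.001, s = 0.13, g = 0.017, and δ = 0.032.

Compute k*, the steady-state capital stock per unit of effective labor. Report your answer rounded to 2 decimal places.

In steady state, investment equals break-even investment: s·k^α = (n + g + δ)·k.
Dividing both sides by k: k^(1−α) = s / (n + g + δ).
k^0.68 = 0.13 / (0.001 + 0.017 + 0.032) = 0.13 / 0.050 = 2.6000
k* = 2.6000^(1/0.68) ≈ 4.0762

k* = 4.08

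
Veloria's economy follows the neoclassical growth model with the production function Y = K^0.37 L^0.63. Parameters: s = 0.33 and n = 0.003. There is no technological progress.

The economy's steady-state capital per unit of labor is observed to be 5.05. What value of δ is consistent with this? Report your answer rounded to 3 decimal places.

δ ≈ 0.116

At the steady state, Δk = 0, so s·k^α = (n + δ)·k.
So s / (n + δ) = (k*)^(1−α) = 5.05^0.63 = 2.7738.
Therefore n + δ = s / 2.7738 = 0.33 / 2.7738 = 0.1190, so δ = 0.1190 − 0.003 = 0.1160.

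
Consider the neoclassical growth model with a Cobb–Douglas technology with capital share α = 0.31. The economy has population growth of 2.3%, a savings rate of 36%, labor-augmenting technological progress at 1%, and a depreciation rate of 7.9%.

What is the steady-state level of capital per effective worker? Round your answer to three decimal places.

k* ≈ 5.431

In steady state, investment equals break-even investment: s·k^α = (n + g + δ)·k.
Dividing both sides by k: k^(1−α) = s / (n + g + δ).
k^0.69 = 0.36 / (0.023 + 0.010 + 0.079) = 0.36 / 0.112 = 3.2143
k* = 3.2143^(1/0.69) ≈ 5.4314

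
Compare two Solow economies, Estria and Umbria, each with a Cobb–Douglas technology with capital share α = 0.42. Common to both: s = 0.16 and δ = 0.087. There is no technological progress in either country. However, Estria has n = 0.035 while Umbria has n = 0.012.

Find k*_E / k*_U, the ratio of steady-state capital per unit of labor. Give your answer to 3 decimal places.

Steady-state k* = [s/(n + δ)]^(1/(1−α)), so the ratio is [ (s_E/(n + δ)_E) / (s_U/(n + δ)_U) ]^1.7241.
s_E/(n + δ)_E = 0.16/0.122 = 1.3115; s_U/(n + δ)_U = 0.16/0.099 = 1.6162.
Ratio = (1.3115/1.6162)^1.7241 = 0.8115^1.7241 ≈ 0.6976

k*_E / k*_U ≈ 0.698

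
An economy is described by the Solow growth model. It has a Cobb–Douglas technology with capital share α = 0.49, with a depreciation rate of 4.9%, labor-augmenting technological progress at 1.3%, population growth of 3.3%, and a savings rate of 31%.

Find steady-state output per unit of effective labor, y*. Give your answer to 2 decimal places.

y* = 3.12

At the steady state, Δk = 0, so s·k^α = (n + g + δ)·k.
Rearranging, k^(1−α) = s / (n + g + δ).
k^0.51 = 0.31 / (0.033 + 0.013 + 0.049) = 0.31 / 0.095 = 3.2632
k* = 3.2632^(1/0.51) ≈ 10.1659
y* = (k*)^α = 10.1659^0.49 ≈ 3.1153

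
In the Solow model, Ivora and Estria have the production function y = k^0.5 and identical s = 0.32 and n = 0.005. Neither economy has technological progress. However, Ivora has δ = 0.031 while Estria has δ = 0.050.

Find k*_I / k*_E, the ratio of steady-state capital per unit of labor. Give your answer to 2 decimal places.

Steady-state k* = [s/(n + δ)]^(1/(1−α)), so the ratio is [ (s_I/(n + δ)_I) / (s_E/(n + δ)_E) ]^2.
s_I/(n + δ)_I = 0.32/0.036 = 8.8889; s_E/(n + δ)_E = 0.32/0.055 = 5.8182.
Ratio = (8.8889/5.8182)^2 = 1.5278^2 ≈ 2.3342

k*_I / k*_E ≈ 2.33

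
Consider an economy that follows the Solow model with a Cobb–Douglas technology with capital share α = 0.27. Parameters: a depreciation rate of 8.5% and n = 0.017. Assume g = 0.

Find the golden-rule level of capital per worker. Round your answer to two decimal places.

k_gold ≈ 3.79

The golden rule sets f'(k) = n + δ, i.e. α·k^(α−1) = n + δ.
So k^(1−α) = α / (n + δ) = 0.27 / 0.102 = 2.6471.
k_gold = 2.6471^(1/0.73) ≈ 3.7944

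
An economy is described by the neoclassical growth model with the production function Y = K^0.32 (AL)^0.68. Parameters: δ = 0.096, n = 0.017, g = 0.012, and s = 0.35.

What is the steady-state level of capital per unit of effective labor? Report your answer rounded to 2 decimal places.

k* ≈ 4.55

Steady state requires s·f(k) = (n + g + δ)·k, i.e. s·k^α = (n + g + δ)·k.
Dividing both sides by k: k^(1−α) = s / (n + g + δ).
k^0.68 = 0.35 / (0.017 + 0.012 + 0.096) = 0.35 / 0.125 = 2.8000
k* = 2.8000^(1/0.68) ≈ 4.5455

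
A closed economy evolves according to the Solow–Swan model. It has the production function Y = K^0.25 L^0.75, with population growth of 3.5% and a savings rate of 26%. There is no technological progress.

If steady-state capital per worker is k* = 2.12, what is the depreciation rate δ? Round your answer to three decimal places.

In steady state, investment equals break-even investment: s·k^α = (n + δ)·k.
So s / (n + δ) = (k*)^(1−α) = 2.12^0.75 = 1.7569.
Therefore n + δ = s / 1.7569 = 0.26 / 1.7569 = 0.1480, so δ = 0.1480 − 0.035 = 0.1130.

δ ≈ 0.113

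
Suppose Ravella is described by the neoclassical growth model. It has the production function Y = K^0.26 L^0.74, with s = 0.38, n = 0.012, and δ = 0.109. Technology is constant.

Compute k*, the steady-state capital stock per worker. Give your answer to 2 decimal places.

At the steady state, Δk = 0, so s·k^α = (n + δ)·k.
Dividing both sides by k: k^(1−α) = s / (n + δ).
k^0.74 = 0.38 / (0.012 + 0.109) = 0.38 / 0.121 = 3.1405
k* = 3.1405^(1/0.74) ≈ 4.6948

k* ≈ 4.69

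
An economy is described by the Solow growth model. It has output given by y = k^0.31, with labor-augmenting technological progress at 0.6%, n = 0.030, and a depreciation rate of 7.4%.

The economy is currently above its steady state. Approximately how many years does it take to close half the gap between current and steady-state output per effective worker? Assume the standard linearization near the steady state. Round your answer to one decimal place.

t_½ ≈ 9.1 years

Near the steady state the convergence rate is λ = (1 − α)(n + g + δ).
λ = (1 − 0.31) × 0.110 = 0.69 × 0.110 = 0.0759
Half-life = ln 2 / λ = 0.6931 / 0.0759 ≈ 9.13 years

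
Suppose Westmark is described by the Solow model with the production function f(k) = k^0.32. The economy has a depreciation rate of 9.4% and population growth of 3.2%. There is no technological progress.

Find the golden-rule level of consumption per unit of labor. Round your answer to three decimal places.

c_gold ≈ 1.054

At the golden rule, f'(k) = n + δ, so α·k^(α−1) = n + δ and k_gold = (α/(n + δ))^(1/(1−α)).
k_gold = (0.32/0.126)^(1/0.68) = 2.5397^1.4706 ≈ 3.9380
c_gold = f(k_gold) − (n + δ)·k_gold = 1.5506 − 0.126×3.9380 ≈ 1.0544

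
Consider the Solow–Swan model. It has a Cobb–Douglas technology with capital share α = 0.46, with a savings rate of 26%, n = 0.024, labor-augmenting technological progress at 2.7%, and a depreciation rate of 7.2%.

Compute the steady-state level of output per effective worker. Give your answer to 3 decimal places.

y* = 1.892

Steady state requires s·f(k) = (n + g + δ)·k, i.e. s·k^α = (n + g + δ)·k.
Dividing both sides by k: k^(1−α) = s / (n + g + δ).
k^0.54 = 0.26 / (0.024 + 0.027 + 0.072) = 0.26 / 0.123 = 2.1138
k* = 2.1138^(1/0.54) ≈ 3.9992
y* = (k*)^α = 3.9992^0.46 ≈ 1.8919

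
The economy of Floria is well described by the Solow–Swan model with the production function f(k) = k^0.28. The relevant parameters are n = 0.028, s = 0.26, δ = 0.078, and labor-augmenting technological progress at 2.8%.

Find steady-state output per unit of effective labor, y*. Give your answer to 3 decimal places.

y* ≈ 1.294

In steady state, investment equals break-even investment: s·k^α = (n + g + δ)·k.
Rearranging, k^(1−α) = s / (n + g + δ).
k^0.72 = 0.26 / (0.028 + 0.028 + 0.078) = 0.26 / 0.134 = 1.9403
k* = 1.9403^(1/0.72) ≈ 2.5108
y* = (k*)^α = 2.5108^0.28 ≈ 1.2940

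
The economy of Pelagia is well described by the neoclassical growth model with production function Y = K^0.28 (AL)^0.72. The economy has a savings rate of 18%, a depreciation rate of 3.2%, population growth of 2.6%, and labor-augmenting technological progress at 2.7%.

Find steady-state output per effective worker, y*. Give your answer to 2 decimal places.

At the steady state, Δk = 0, so s·k^α = (n + g + δ)·k.
Rearranging, k^(1−α) = s / (n + g + δ).
k^0.72 = 0.18 / (0.026 + 0.027 + 0.032) = 0.18 / 0.085 = 2.1176
k* = 2.1176^(1/0.72) ≈ 2.8351
y* = (k*)^α = 2.8351^0.28 ≈ 1.3388

y* = 1.34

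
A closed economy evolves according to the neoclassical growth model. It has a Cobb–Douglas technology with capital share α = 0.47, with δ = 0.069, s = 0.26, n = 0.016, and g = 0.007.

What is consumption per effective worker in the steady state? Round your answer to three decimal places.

c* ≈ 1.859

At the steady state, Δk = 0, so s·k^α = (n + g + δ)·k.
Dividing both sides by k: k^(1−α) = s / (n + g + δ).
k^0.53 = 0.26 / (0.016 + 0.007 + 0.069) = 0.26 / 0.092 = 2.8261
k* = 2.8261^(1/0.53) ≈ 7.1006
y* = (k*)^α = 7.1006^0.47 ≈ 2.5125
c* = (1 − s)·y* = (1 − 0.26) × 2.5125 ≈ 1.8593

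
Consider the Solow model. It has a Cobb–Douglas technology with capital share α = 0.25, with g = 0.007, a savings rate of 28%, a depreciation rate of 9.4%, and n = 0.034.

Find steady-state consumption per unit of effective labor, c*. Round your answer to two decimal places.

c* ≈ 0.92

At the steady state, Δk = 0, so s·k^α = (n + g + δ)·k.
Rearranging, k^(1−α) = s / (n + g + δ).
k^0.75 = 0.28 / (0.034 + 0.007 + 0.094) = 0.28 / 0.135 = 2.0741
k* = 2.0741^(1/0.75) ≈ 2.6451
y* = (k*)^α = 2.6451^0.25 ≈ 1.2753
c* = (1 − s)·y* = (1 − 0.28) × 1.2753 ≈ 0.9182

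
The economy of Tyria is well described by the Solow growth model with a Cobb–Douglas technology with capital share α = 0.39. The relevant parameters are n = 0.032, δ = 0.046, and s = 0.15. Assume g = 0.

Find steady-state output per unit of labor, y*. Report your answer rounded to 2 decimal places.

y* = 1.52

In steady state, investment equals break-even investment: s·k^α = (n + δ)·k.
Dividing both sides by k: k^(1−α) = s / (n + δ).
k^0.61 = 0.15 / (0.032 + 0.046) = 0.15 / 0.078 = 1.9231
k* = 1.9231^(1/0.61) ≈ 2.9213
y* = (k*)^α = 2.9213^0.39 ≈ 1.5191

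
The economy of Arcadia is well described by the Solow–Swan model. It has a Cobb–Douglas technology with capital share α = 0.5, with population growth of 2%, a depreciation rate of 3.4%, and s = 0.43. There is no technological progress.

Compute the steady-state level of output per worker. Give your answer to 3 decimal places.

At the steady state, Δk = 0, so s·k^α = (n + δ)·k.
Dividing both sides by k: k^(1−α) = s / (n + δ).
k^0.5 = 0.43 / (0.020 + 0.034) = 0.43 / 0.054 = 7.9630
k* = 7.9630^(1/0.5) ≈ 63.4094
y* = (k*)^α = 63.4094^0.5 ≈ 7.9630

y* = 7.963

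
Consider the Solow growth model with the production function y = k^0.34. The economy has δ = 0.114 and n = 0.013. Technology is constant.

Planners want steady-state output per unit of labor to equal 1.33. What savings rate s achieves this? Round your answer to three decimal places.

s ≈ 0.221

At the steady state, Δk = 0, so s·k^α = (n + δ)·k.
Since y* = [s/(n + δ)]^(α/(1−α)), we have s/(n + δ) = (y*)^((1−α)/α) = 1.33^1.9412 = 1.7395.
Therefore s = 1.7395 × (n + δ) = 1.7395 × 0.127 = 0.2209.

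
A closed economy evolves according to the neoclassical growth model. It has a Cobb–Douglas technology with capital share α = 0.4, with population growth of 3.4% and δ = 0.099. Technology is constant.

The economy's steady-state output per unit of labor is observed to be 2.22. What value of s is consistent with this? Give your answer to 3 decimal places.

In steady state, investment equals break-even investment: s·k^α = (n + δ)·k.
Since y* = [s/(n + δ)]^(α/(1−α)), we have s/(n + δ) = (y*)^((1−α)/α) = 2.22^1.5 = 3.3077.
Therefore s = 3.3077 × (n + δ) = 3.3077 × 0.133 = 0.4399.

s ≈ 0.440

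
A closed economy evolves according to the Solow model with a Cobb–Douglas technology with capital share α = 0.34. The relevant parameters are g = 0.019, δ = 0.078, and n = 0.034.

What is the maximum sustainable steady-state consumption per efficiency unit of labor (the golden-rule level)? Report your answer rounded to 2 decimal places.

At the golden rule, f'(k) = n + g + δ, so α·k^(α−1) = n + g + δ and k_gold = (α/(n + g + δ))^(1/(1−α)).
k_gold = (0.34/0.131)^(1/0.66) = 2.5954^1.5152 ≈ 4.2423
c_gold = f(k_gold) − (n + g + δ)·k_gold = 1.6345 − 0.131×4.2423 ≈ 1.0788

c_gold ≈ 1.08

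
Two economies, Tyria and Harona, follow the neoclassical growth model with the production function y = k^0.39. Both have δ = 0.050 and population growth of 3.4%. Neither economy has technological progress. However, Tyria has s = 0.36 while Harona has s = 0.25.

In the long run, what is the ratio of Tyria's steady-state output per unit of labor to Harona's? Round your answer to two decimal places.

Steady-state y* = [s/(n + δ)]^(α/(1−α)), so the ratio is [ (s_T/(n + δ)_T) / (s_H/(n + δ)_H) ]^0.6393.
s_T/(n + δ)_T = 0.36/0.084 = 4.2857; s_H/(n + δ)_H = 0.25/0.084 = 2.9762.
Ratio = (4.2857/2.9762)^0.6393 = 1.4400^0.6393 ≈ 1.2625

ratio ≈ 1.26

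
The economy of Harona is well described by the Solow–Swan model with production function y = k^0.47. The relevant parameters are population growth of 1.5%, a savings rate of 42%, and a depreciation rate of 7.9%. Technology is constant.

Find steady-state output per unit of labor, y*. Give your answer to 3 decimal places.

In steady state, investment equals break-even investment: s·k^α = (n + δ)·k.
Rearranging, k^(1−α) = s / (n + δ).
k^0.53 = 0.42 / (0.015 + 0.079) = 0.42 / 0.094 = 4.4681
k* = 4.4681^(1/0.53) ≈ 16.8518
y* = (k*)^α = 16.8518^0.47 ≈ 3.7716

y* ≈ 3.772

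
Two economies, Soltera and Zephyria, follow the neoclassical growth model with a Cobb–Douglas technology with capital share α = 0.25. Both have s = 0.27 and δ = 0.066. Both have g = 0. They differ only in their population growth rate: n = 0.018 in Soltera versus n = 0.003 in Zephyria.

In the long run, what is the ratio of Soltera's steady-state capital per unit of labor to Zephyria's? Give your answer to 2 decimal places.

Steady-state k* = [s/(n + δ)]^(1/(1−α)), so the ratio is [ (s_S/(n + δ)_S) / (s_Z/(n + δ)_Z) ]^1.3333.
s_S/(n + δ)_S = 0.27/0.084 = 3.2143; s_Z/(n + δ)_Z = 0.27/0.069 = 3.9130.
Ratio = (3.2143/3.9130)^1.3333 = 0.8214^1.3333 ≈ 0.7693

ratio ≈ 0.77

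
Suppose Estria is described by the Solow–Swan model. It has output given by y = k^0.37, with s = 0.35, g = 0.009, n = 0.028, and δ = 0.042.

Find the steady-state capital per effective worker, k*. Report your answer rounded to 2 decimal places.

Steady state requires s·f(k) = (n + g + δ)·k, i.e. s·k^α = (n + g + δ)·k.
Dividing both sides by k: k^(1−α) = s / (n + g + δ).
k^0.63 = 0.35 / (0.028 + 0.009 + 0.042) = 0.35 / 0.079 = 4.4304
k* = 4.4304^(1/0.63) ≈ 10.6194

k* ≈ 10.62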